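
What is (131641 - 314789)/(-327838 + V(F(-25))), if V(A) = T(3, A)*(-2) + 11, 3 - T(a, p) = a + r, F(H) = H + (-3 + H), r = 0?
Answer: 183148/327827 ≈ 0.55867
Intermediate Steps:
F(H) = -3 + 2*H
T(a, p) = 3 - a (T(a, p) = 3 - (a + 0) = 3 - a)
V(A) = 11 (V(A) = (3 - 1*3)*(-2) + 11 = (3 - 3)*(-2) + 11 = 0*(-2) + 11 = 0 + 11 = 11)
(131641 - 314789)/(-327838 + V(F(-25))) = (131641 - 314789)/(-327838 + 11) = -183148/(-327827) = -183148*(-1/327827) = 183148/327827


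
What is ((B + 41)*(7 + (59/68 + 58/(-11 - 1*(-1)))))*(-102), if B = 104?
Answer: -61161/2 ≈ -30581.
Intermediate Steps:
((B + 41)*(7 + (59/68 + 58/(-11 - 1*(-1)))))*(-102) = ((104 + 41)*(7 + (59/68 + 58/(-11 - 1*(-1)))))*(-102) = (145*(7 + (59*(1/68) + 58/(-11 + 1))))*(-102) = (145*(7 + (59/68 + 58/(-10))))*(-102) = (145*(7 + (59/68 + 58*(-⅒))))*(-102) = (145*(7 + (59/68 - 29/5)))*(-102) = (145*(7 - 1677/340))*(-102) = (145*(703/340))*(-102) = (20387/68)*(-102) = -61161/2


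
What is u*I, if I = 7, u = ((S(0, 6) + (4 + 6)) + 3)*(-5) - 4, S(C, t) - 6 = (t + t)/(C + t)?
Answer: -763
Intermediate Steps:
S(C, t) = 6 + 2*t/(C + t) (S(C, t) = 6 + (t + t)/(C + t) = 6 + (2*t)/(C + t) = 6 + 2*t/(C + t))
u = -109 (u = ((2*(3*0 + 4*6)/(0 + 6) + (4 + 6)) + 3)*(-5) - 4 = ((2*(0 + 24)/6 + 10) + 3)*(-5) - 4 = ((2*(1/6)*24 + 10) + 3)*(-5) - 4 = ((8 + 10) + 3)*(-5) - 4 = (18 + 3)*(-5) - 4 = 21*(-5) - 4 = -105 - 4 = -109)
u*I = -109*7 = -763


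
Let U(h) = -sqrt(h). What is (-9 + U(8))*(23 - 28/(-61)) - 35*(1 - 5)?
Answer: -4339/61 - 2862*sqrt(2)/61 ≈ -137.48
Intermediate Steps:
(-9 + U(8))*(23 - 28/(-61)) - 35*(1 - 5) = (-9 - sqrt(8))*(23 - 28/(-61)) - 35*(1 - 5) = (-9 - 2*sqrt(2))*(23 - 28*(-1/61)) - 35*(-4) = (-9 - 2*sqrt(2))*(23 + 28/61) - 35*(-4) = (-9 - 2*sqrt(2))*(1431/61) + 140 = (-12879/61 - 2862*sqrt(2)/61) + 140 = -4339/61 - 2862*sqrt(2)/61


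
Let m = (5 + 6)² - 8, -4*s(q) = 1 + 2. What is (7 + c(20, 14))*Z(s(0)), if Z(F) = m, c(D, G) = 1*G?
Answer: 2373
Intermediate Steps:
s(q) = -¾ (s(q) = -(1 + 2)/4 = -¼*3 = -¾)
c(D, G) = G
m = 113 (m = 11² - 8 = 121 - 8 = 113)
Z(F) = 113
(7 + c(20, 14))*Z(s(0)) = (7 + 14)*113 = 21*113 = 2373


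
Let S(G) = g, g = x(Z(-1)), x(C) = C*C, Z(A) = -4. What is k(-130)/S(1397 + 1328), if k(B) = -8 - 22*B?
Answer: 713/4 ≈ 178.25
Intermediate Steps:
x(C) = C²
g = 16 (g = (-4)² = 16)
S(G) = 16
k(-130)/S(1397 + 1328) = (-8 - 22*(-130))/16 = (-8 + 2860)*(1/16) = 2852*(1/16) = 713/4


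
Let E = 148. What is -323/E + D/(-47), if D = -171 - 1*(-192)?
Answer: -18289/6956 ≈ -2.6292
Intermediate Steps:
D = 21 (D = -171 + 192 = 21)
-323/E + D/(-47) = -323/148 + 21/(-47) = -323*1/148 + 21*(-1/47) = -323/148 - 21/47 = -18289/6956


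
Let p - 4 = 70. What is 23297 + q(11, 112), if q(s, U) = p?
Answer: 23371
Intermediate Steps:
p = 74 (p = 4 + 70 = 74)
q(s, U) = 74
23297 + q(11, 112) = 23297 + 74 = 23371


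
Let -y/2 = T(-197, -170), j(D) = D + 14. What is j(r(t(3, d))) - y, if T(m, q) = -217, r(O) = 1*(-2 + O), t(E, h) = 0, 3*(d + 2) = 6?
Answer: -422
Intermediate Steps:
d = 0 (d = -2 + (1/3)*6 = -2 + 2 = 0)
r(O) = -2 + O
j(D) = 14 + D
y = 434 (y = -2*(-217) = 434)
j(r(t(3, d))) - y = (14 + (-2 + 0)) - 1*434 = (14 - 2) - 434 = 12 - 434 = -422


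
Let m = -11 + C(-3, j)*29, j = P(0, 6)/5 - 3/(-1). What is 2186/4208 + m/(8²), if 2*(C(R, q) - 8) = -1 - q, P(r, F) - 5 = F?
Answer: 432233/168320 ≈ 2.5679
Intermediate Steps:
P(r, F) = 5 + F
j = 26/5 (j = (5 + 6)/5 - 3/(-1) = 11*(⅕) - 3*(-1) = 11/5 + 3 = 26/5 ≈ 5.2000)
C(R, q) = 15/2 - q/2 (C(R, q) = 8 + (-1 - q)/2 = 8 + (-½ - q/2) = 15/2 - q/2)
m = 1311/10 (m = -11 + (15/2 - ½*26/5)*29 = -11 + (15/2 - 13/5)*29 = -11 + (49/10)*29 = -11 + 1421/10 = 1311/10 ≈ 131.10)
2186/4208 + m/(8²) = 2186/4208 + 1311/(10*(8²)) = 2186*(1/4208) + (1311/10)/64 = 1093/2104 + (1311/10)*(1/64) = 1093/2104 + 1311/640 = 432233/168320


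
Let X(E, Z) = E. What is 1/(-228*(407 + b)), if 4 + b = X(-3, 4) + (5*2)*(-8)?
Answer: -1/72960 ≈ -1.3706e-5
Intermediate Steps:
b = -87 (b = -4 + (-3 + (5*2)*(-8)) = -4 + (-3 + 10*(-8)) = -4 + (-3 - 80) = -4 - 83 = -87)
1/(-228*(407 + b)) = 1/(-228*(407 - 87)) = 1/(-228*320) = 1/(-72960) = -1/72960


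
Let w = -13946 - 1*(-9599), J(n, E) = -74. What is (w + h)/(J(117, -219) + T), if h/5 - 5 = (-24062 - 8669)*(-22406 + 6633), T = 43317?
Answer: 2581325993/43243 ≈ 59694.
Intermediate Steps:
h = 2581330340 (h = 25 + 5*((-24062 - 8669)*(-22406 + 6633)) = 25 + 5*(-32731*(-15773)) = 25 + 5*516266063 = 25 + 2581330315 = 2581330340)
w = -4347 (w = -13946 + 9599 = -4347)
(w + h)/(J(117, -219) + T) = (-4347 + 2581330340)/(-74 + 43317) = 2581325993/43243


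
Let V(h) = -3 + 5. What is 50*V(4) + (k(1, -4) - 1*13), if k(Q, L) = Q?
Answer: 88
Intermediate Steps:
V(h) = 2
50*V(4) + (k(1, -4) - 1*13) = 50*2 + (1 - 1*13) = 100 + (1 - 13) = 100 - 12 = 88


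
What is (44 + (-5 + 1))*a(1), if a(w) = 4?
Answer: 160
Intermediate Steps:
(44 + (-5 + 1))*a(1) = (44 + (-5 + 1))*4 = (44 - 4)*4 = 40*4 = 160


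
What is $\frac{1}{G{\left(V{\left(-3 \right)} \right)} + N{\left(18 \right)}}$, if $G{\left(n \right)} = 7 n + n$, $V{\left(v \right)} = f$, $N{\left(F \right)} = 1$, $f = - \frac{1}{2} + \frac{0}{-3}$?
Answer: $- \frac{1}{3} \approx -0.33333$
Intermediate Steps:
$f = - \frac{1}{2}$ ($f = \left(-1\right) \frac{1}{2} + 0 \left(- \frac{1}{3}\right) = - \frac{1}{2} + 0 = - \frac{1}{2} \approx -0.5$)
$V{\left(v \right)} = - \frac{1}{2}$
$G{\left(n \right)} = 8 n$
$\frac{1}{G{\left(V{\left(-3 \right)} \right)} + N{\left(18 \right)}} = \frac{1}{8 \left(- \frac{1}{2}\right) + 1} = \frac{1}{-4 + 1} = \frac{1}{-3} = - \frac{1}{3}$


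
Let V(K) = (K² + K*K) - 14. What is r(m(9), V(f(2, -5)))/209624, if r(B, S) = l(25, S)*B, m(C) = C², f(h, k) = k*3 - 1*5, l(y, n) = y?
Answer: 2025/209624 ≈ 0.0096602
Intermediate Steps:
f(h, k) = -5 + 3*k (f(h, k) = 3*k - 5 = -5 + 3*k)
V(K) = -14 + 2*K² (V(K) = (K² + K²) - 14 = 2*K² - 14 = -14 + 2*K²)
r(B, S) = 25*B
r(m(9), V(f(2, -5)))/209624 = (25*9²)/209624 = (25*81)*(1/209624) = 2025*(1/209624) = 2025/209624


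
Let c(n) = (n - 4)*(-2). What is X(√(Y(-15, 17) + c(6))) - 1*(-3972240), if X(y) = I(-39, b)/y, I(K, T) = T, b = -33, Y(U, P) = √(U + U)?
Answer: 3972240 - 33/√(-4 + I*√30) ≈ 3.9722e+6 + 11.297*I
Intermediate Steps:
Y(U, P) = √2*√U (Y(U, P) = √(2*U) = √2*√U)
c(n) = 8 - 2*n (c(n) = (-4 + n)*(-2) = 8 - 2*n)
X(y) = -33/y
X(√(Y(-15, 17) + c(6))) - 1*(-3972240) = -33/√(√2*√(-15) + (8 - 2*6)) - 1*(-3972240) = -33/√(√2*(I*√15) + (8 - 12)) + 3972240 = -33/√(I*√30 - 4) + 3972240 = -33/√(-4 + I*√30) + 3972240 = 3972240 - 33/√(-4 + I*√30)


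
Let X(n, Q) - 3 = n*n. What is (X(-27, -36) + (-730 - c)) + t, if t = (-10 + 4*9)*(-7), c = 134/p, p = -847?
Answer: -152326/847 ≈ -179.84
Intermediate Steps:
X(n, Q) = 3 + n**2 (X(n, Q) = 3 + n*n = 3 + n**2)
c = -134/847 (c = 134/(-847) = 134*(-1/847) = -134/847 ≈ -0.15821)
t = -182 (t = (-10 + 36)*(-7) = 26*(-7) = -182)
(X(-27, -36) + (-730 - c)) + t = ((3 + (-27)**2) + (-730 - 1*(-134/847))) - 182 = ((3 + 729) + (-730 + 134/847)) - 182 = (732 - 618176/847) - 182 = 1828/847 - 182 = -152326/847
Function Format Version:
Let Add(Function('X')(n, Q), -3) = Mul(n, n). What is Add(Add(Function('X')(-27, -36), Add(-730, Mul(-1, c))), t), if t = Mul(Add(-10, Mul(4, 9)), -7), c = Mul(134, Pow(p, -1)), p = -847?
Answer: Rational(-152326, 847) ≈ -179.84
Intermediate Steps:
Function('X')(n, Q) = Add(3, Pow(n, 2)) (Function('X')(n, Q) = Add(3, Mul(n, n)) = Add(3, Pow(n, 2)))
c = Rational(-134, 847) (c = Mul(134, Pow(-847, -1)) = Mul(134, Rational(-1, 847)) = Rational(-134, 847) ≈ -0.15821)
t = -182 (t = Mul(Add(-10, 36), -7) = Mul(26, -7) = -182)
Add(Add(Function('X')(-27, -36), Add(-730, Mul(-1, c))), t) = Add(Add(Add(3, Pow(-27, 2)), Add(-730, Mul(-1, Rational(-134, 847)))), -182) = Add(Add(Add(3, 729), Add(-730, Rational(134, 847))), -182) = Add(Add(732, Rational(-618176, 847)), -182) = Add(Rational(1828, 847), -182) = Rational(-152326, 847)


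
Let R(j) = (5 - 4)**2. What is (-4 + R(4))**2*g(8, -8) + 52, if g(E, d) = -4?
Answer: 16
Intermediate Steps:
R(j) = 1 (R(j) = 1**2 = 1)
(-4 + R(4))**2*g(8, -8) + 52 = (-4 + 1)**2*(-4) + 52 = (-3)**2*(-4) + 52 = 9*(-4) + 52 = -36 + 52 = 16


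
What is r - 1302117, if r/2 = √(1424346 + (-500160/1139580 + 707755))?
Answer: -1302117 + 2*√769121268281301/18993 ≈ -1.2992e+6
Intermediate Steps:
r = 2*√769121268281301/18993 (r = 2*√(1424346 + (-500160/1139580 + 707755)) = 2*√(1424346 + (-500160*1/1139580 + 707755)) = 2*√(1424346 + (-8336/18993 + 707755)) = 2*√(1424346 + 13442382379/18993) = 2*√(40494985957/18993) = 2*(√769121268281301/18993) = 2*√769121268281301/18993 ≈ 2920.3)
r - 1302117 = 2*√769121268281301/18993 - 1302117 = -1302117 + 2*√769121268281301/18993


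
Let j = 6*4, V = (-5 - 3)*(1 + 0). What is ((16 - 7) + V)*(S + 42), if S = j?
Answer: 66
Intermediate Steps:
V = -8 (V = -8*1 = -8)
j = 24
S = 24
((16 - 7) + V)*(S + 42) = ((16 - 7) - 8)*(24 + 42) = (9 - 8)*66 = 1*66 = 66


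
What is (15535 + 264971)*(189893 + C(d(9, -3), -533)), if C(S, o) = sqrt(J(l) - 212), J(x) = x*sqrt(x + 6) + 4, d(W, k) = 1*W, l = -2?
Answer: 53266125858 + 561012*I*sqrt(53) ≈ 5.3266e+10 + 4.0842e+6*I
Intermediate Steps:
d(W, k) = W
J(x) = 4 + x*sqrt(6 + x) (J(x) = x*sqrt(6 + x) + 4 = 4 + x*sqrt(6 + x))
C(S, o) = 2*I*sqrt(53) (C(S, o) = sqrt((4 - 2*sqrt(6 - 2)) - 212) = sqrt((4 - 2*sqrt(4)) - 212) = sqrt((4 - 2*2) - 212) = sqrt((4 - 4) - 212) = sqrt(0 - 212) = sqrt(-212) = 2*I*sqrt(53))
(15535 + 264971)*(189893 + C(d(9, -3), -533)) = (15535 + 264971)*(189893 + 2*I*sqrt(53)) = 280506*(189893 + 2*I*sqrt(53)) = 53266125858 + 561012*I*sqrt(53)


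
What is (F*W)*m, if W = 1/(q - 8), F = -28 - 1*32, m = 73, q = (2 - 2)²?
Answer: 1095/2 ≈ 547.50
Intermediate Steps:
q = 0 (q = 0² = 0)
F = -60 (F = -28 - 32 = -60)
W = -⅛ (W = 1/(0 - 8) = 1/(-8) = -⅛ ≈ -0.12500)
(F*W)*m = -60*(-⅛)*73 = (15/2)*73 = 1095/2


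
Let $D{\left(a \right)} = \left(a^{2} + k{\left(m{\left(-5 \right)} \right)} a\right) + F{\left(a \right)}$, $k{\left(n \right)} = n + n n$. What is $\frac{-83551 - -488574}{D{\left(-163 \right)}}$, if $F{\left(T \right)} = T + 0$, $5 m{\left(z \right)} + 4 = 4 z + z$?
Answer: $\frac{10125575}{546702} \approx 18.521$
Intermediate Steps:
$m{\left(z \right)} = - \frac{4}{5} + z$ ($m{\left(z \right)} = - \frac{4}{5} + \frac{4 z + z}{5} = - \frac{4}{5} + \frac{5 z}{5} = - \frac{4}{5} + z$)
$F{\left(T \right)} = T$
$k{\left(n \right)} = n + n^{2}$
$D{\left(a \right)} = a^{2} + \frac{721 a}{25}$ ($D{\left(a \right)} = \left(a^{2} + \left(- \frac{4}{5} - 5\right) \left(1 - \frac{29}{5}\right) a\right) + a = \left(a^{2} + - \frac{29 \left(1 - \frac{29}{5}\right)}{5} a\right) + a = \left(a^{2} + \left(- \frac{29}{5}\right) \left(- \frac{24}{5}\right) a\right) + a = \left(a^{2} + \frac{696 a}{25}\right) + a = a^{2} + \frac{721 a}{25}$)
$\frac{-83551 - -488574}{D{\left(-163 \right)}} = \frac{-83551 - -488574}{\frac{1}{25} \left(-163\right) \left(721 + 25 \left(-163\right)\right)} = \frac{-83551 + 488574}{\frac{1}{25} \left(-163\right) \left(721 - 4075\right)} = \frac{405023}{\frac{1}{25} \left(-163\right) \left(-3354\right)} = \frac{405023}{\frac{546702}{25}} = 405023 \cdot \frac{25}{546702} = \frac{10125575}{546702}$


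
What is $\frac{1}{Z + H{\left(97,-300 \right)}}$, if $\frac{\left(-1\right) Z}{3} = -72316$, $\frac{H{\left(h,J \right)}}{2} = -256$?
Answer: $\frac{1}{216436} \approx 4.6203 \cdot 10^{-6}$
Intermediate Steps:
$H{\left(h,J \right)} = -512$ ($H{\left(h,J \right)} = 2 \left(-256\right) = -512$)
$Z = 216948$ ($Z = \left(-3\right) \left(-72316\right) = 216948$)
$\frac{1}{Z + H{\left(97,-300 \right)}} = \frac{1}{216948 - 512} = \frac{1}{216436}$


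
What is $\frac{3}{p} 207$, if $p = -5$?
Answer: $- \frac{621}{5} \approx -124.2$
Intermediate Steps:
$\frac{3}{p} 207 = \frac{3}{-5} \cdot 207 = 3 \left(- \frac{1}{5}\right) 207 = \left(- \frac{3}{5}\right) 207 = - \frac{621}{5}$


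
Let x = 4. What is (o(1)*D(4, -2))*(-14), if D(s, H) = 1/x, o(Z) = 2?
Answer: -7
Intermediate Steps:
D(s, H) = 1/4
(o(1)*D(4, -2))*(-14) = (2*(1/4))*(-14) = (1/2)*(-14) = -7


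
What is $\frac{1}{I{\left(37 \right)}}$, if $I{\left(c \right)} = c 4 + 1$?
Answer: $\frac{1}{149} \approx 0.0067114$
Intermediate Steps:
$I{\left(c \right)} = 1 + 4 c$ ($I{\left(c \right)} = 4 c + 1 = 1 + 4 c$)
$\frac{1}{I{\left(37 \right)}} = \frac{1}{1 + 4 \cdot 37} = \frac{1}{1 + 148} = \frac{1}{149}$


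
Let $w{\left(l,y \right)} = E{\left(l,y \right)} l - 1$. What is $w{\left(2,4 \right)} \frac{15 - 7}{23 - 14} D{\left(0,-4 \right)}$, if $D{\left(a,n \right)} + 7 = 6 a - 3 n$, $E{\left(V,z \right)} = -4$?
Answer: $-40$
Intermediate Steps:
$D{\left(a,n \right)} = -7 - 3 n + 6 a$ ($D{\left(a,n \right)} = -7 + \left(6 a - 3 n\right) = -7 + \left(- 3 n + 6 a\right) = -7 - 3 n + 6 a$)
$w{\left(l,y \right)} = -1 - 4 l$ ($w{\left(l,y \right)} = - 4 l - 1 = -1 - 4 l$)
$w{\left(2,4 \right)} \frac{15 - 7}{23 - 14} D{\left(0,-4 \right)} = \left(-1 - 8\right) \frac{15 - 7}{23 - 14} \left(-7 - -12 + 6 \cdot 0\right) = \left(-1 - 8\right) \frac{8}{9} \left(-7 + 12 + 0\right) = - 9 \cdot 8 \cdot \frac{1}{9} \cdot 5 = \left(-9\right) \frac{8}{9} \cdot 5 = \left(-8\right) 5 = -40$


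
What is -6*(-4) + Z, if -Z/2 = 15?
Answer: -6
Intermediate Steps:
Z = -30 (Z = -2*15 = -30)
-6*(-4) + Z = -6*(-4) - 30 = 24 - 30 = -6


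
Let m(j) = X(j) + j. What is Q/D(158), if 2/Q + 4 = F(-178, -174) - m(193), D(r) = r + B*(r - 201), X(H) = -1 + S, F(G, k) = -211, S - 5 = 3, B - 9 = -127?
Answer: -1/1085640 ≈ -9.2112e-7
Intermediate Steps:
B = -118 (B = 9 - 127 = -118)
S = 8 (S = 5 + 3 = 8)
X(H) = 7 (X(H) = -1 + 8 = 7)
m(j) = 7 + j
D(r) = 23718 - 117*r (D(r) = r - 118*(r - 201) = r - 118*(-201 + r) = r + (23718 - 118*r) = 23718 - 117*r)
Q = -2/415 (Q = 2/(-4 + (-211 - (7 + 193))) = 2/(-4 + (-211 - 1*200)) = 2/(-4 + (-211 - 200)) = 2/(-4 - 411) = 2/(-415) = 2*(-1/415) = -2/415 ≈ -0.0048193)
Q/D(158) = -2/(415*(23718 - 117*158)) = -2/(415*(23718 - 18486)) = -2/415/5232 = -2/415*1/5232 = -1/1085640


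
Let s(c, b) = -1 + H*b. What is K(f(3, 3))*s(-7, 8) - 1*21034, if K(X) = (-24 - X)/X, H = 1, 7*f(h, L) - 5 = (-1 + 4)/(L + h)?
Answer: -233803/11 ≈ -21255.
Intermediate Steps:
f(h, L) = 5/7 + 3/(7*(L + h)) (f(h, L) = 5/7 + ((-1 + 4)/(L + h))/7 = 5/7 + (3/(L + h))/7 = 5/7 + 3/(7*(L + h)))
s(c, b) = -1 + b (s(c, b) = -1 + 1*b = -1 + b)
K(X) = (-24 - X)/X
K(f(3, 3))*s(-7, 8) - 1*21034 = ((-24 - (3 + 5*3 + 5*3)/(7*(3 + 3)))/(((3 + 5*3 + 5*3)/(7*(3 + 3)))))*(-1 + 8) - 1*21034 = ((-24 - (3 + 15 + 15)/(7*6))/(((⅐)*(3 + 15 + 15)/6)))*7 - 21034 = ((-24 - 33/(7*6))/(((⅐)*(⅙)*33)))*7 - 21034 = ((-24 - 1*11/14)/(11/14))*7 - 21034 = (14*(-24 - 11/14)/11)*7 - 21034 = ((14/11)*(-347/14))*7 - 21034 = -347/11*7 - 21034 = -2429/11 - 21034 = -233803/11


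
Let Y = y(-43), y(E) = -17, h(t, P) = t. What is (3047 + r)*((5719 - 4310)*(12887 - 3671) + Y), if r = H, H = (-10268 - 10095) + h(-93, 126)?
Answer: -226061557743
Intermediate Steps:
Y = -17
H = -20456 (H = (-10268 - 10095) - 93 = -20363 - 93 = -20456)
r = -20456
(3047 + r)*((5719 - 4310)*(12887 - 3671) + Y) = (3047 - 20456)*((5719 - 4310)*(12887 - 3671) - 17) = -17409*(1409*9216 - 17) = -17409*(12985344 - 17) = -17409*12985327 = -226061557743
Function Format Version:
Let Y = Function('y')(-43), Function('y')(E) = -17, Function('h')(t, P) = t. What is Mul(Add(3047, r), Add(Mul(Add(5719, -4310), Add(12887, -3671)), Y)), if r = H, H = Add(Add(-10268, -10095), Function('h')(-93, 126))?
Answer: -226061557743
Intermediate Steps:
Y = -17
H = -20456 (H = Add(Add(-10268, -10095), -93) = Add(-20363, -93) = -20456)
r = -20456
Mul(Add(3047, r), Add(Mul(Add(5719, -4310), Add(12887, -3671)), Y)) = Mul(Add(3047, -20456), Add(Mul(Add(5719, -4310), Add(12887, -3671)), -17)) = Mul(-17409, Add(Mul(1409, 9216), -17)) = Mul(-17409, Add(12985344, -17)) = Mul(-17409, 12985327) = -226061557743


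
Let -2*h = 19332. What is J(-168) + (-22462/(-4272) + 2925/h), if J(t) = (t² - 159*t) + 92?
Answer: 21041520281/382344 ≈ 55033.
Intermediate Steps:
h = -9666 (h = -½*19332 = -9666)
J(t) = 92 + t² - 159*t
J(-168) + (-22462/(-4272) + 2925/h) = (92 + (-168)² - 159*(-168)) + (-22462/(-4272) + 2925/(-9666)) = (92 + 28224 + 26712) + (-22462*(-1/4272) + 2925*(-1/9666)) = 55028 + (11231/2136 - 325/1074) = 55028 + 1894649/382344 = 21041520281/382344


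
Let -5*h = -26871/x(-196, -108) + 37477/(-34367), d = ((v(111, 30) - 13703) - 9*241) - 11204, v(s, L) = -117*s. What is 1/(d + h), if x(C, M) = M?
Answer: -6186060/248138597827 ≈ -2.4930e-5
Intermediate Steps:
d = -40063 (d = ((-117*111 - 13703) - 9*241) - 11204 = ((-12987 - 13703) - 2169) - 11204 = (-26690 - 2169) - 11204 = -28859 - 11204 = -40063)
h = -306476047/6186060 (h = -(-26871/(-108) + 37477/(-34367))/5 = -(-26871*(-1/108) + 37477*(-1/34367))/5 = -(8957/36 - 37477/34367)/5 = -⅕*306476047/1237212 = -306476047/6186060 ≈ -49.543)
1/(d + h) = 1/(-40063 - 306476047/6186060) = 1/(-248138597827/6186060) = -6186060/248138597827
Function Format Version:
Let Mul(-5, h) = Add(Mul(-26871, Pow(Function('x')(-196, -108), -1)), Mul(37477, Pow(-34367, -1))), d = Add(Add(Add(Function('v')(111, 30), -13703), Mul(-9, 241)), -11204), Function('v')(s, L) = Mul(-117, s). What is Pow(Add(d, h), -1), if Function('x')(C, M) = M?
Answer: Rational(-6186060, 248138597827) ≈ -2.4930e-5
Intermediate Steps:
d = -40063 (d = Add(Add(Add(Mul(-117, 111), -13703), Mul(-9, 241)), -11204) = Add(Add(Add(-12987, -13703), -2169), -11204) = Add(Add(-26690, -2169), -11204) = Add(-28859, -11204) = -40063)
h = Rational(-306476047, 6186060) (h = Mul(Rational(-1, 5), Add(Mul(-26871, Pow(-108, -1)), Mul(37477, Pow(-34367, -1)))) = Mul(Rational(-1, 5), Add(Mul(-26871, Rational(-1, 108)), Mul(37477, Rational(-1, 34367)))) = Mul(Rational(-1, 5), Add(Rational(8957, 36), Rational(-37477, 34367))) = Mul(Rational(-1, 5), Rational(306476047, 1237212)) = Rational(-306476047, 6186060) ≈ -49.543)
Pow(Add(d, h), -1) = Pow(Add(-40063, Rational(-306476047, 6186060)), -1) = Pow(Rational(-248138597827, 6186060), -1) = Rational(-6186060, 248138597827)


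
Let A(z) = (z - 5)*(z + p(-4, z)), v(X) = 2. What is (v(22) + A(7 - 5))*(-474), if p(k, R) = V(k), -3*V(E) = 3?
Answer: 474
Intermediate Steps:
V(E) = -1 (V(E) = -1/3*3 = -1)
p(k, R) = -1
A(z) = (-1 + z)*(-5 + z) (A(z) = (z - 5)*(z - 1) = (-5 + z)*(-1 + z) = (-1 + z)*(-5 + z))
(v(22) + A(7 - 5))*(-474) = (2 + (5 + (7 - 5)**2 - 6*(7 - 5)))*(-474) = (2 + (5 + 2**2 - 6*2))*(-474) = (2 + (5 + 4 - 12))*(-474) = (2 - 3)*(-474) = -1*(-474) = 474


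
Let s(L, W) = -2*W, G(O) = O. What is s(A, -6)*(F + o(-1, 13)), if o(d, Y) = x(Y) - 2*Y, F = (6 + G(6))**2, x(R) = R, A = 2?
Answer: 1572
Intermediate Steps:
F = 144 (F = (6 + 6)**2 = 12**2 = 144)
o(d, Y) = -Y (o(d, Y) = Y - 2*Y = -Y)
s(A, -6)*(F + o(-1, 13)) = (-2*(-6))*(144 - 1*13) = 12*(144 - 13) = 12*131 = 1572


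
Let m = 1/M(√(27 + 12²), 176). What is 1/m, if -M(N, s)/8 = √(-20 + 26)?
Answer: -8*√6 ≈ -19.596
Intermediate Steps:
M(N, s) = -8*√6 (M(N, s) = -8*√(-20 + 26) = -8*√6)
m = -√6/48 (m = 1/(-8*√6) = -√6/48 ≈ -0.051031)
1/m = 1/(-√6/48) = -8*√6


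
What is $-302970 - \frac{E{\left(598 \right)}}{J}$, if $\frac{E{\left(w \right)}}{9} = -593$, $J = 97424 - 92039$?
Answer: $- \frac{543829371}{1795} \approx -3.0297 \cdot 10^{5}$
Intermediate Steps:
$J = 5385$ ($J = 97424 - 92039 = 5385$)
$E{\left(w \right)} = -5337$ ($E{\left(w \right)} = 9 \left(-593\right) = -5337$)
$-302970 - \frac{E{\left(598 \right)}}{J} = -302970 - - \frac{5337}{5385} = -302970 - \left(-5337\right) \frac{1}{5385} = -302970 - - \frac{1779}{1795} = -302970 + \frac{1779}{1795} = - \frac{543829371}{1795}$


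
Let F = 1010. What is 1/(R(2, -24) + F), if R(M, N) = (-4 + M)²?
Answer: 1/1014 ≈ 0.00098619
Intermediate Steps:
1/(R(2, -24) + F) = 1/((-4 + 2)² + 1010) = 1/((-2)² + 1010) = 1/(4 + 1010) = 1/1014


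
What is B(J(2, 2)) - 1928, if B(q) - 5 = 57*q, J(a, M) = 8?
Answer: -1467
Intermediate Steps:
B(q) = 5 + 57*q
B(J(2, 2)) - 1928 = (5 + 57*8) - 1928 = (5 + 456) - 1928 = 461 - 1928 = -1467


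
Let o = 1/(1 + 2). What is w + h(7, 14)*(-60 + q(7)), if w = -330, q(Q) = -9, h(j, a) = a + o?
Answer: -1319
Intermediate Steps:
o = 1/3 ≈ 0.33333
h(j, a) = 1/3 + a (h(j, a) = a + 1/3 = 1/3 + a)
w + h(7, 14)*(-60 + q(7)) = -330 + (1/3 + 14)*(-60 - 9) = -330 + (43/3)*(-69) = -330 - 989 = -1319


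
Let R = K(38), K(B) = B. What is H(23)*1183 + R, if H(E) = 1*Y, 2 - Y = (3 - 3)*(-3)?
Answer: 2404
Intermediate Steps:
Y = 2 (Y = 2 - (3 - 3)*(-3) = 2 - 0*(-3) = 2 - 1*0 = 2 + 0 = 2)
R = 38
H(E) = 2 (H(E) = 1*2 = 2)
H(23)*1183 + R = 2*1183 + 38 = 2366 + 38 = 2404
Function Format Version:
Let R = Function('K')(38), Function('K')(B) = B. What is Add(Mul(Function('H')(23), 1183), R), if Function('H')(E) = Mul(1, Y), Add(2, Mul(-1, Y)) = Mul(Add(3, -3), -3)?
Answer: 2404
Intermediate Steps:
Y = 2 (Y = Add(2, Mul(-1, Mul(Add(3, -3), -3))) = Add(2, Mul(-1, Mul(0, -3))) = Add(2, Mul(-1, 0)) = Add(2, 0) = 2)
R = 38
Function('H')(E) = 2 (Function('H')(E) = Mul(1, 2) = 2)
Add(Mul(Function('H')(23), 1183), R) = Add(Mul(2, 1183), 38) = Add(2366, 38) = 2404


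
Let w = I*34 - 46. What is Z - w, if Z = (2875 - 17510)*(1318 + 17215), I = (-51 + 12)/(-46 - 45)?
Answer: -1898612965/7 ≈ -2.7123e+8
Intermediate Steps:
I = 3/7 (I = -39/(-91) = -39*(-1/91) = 3/7 ≈ 0.42857)
Z = -271230455 (Z = -14635*18533 = -271230455)
w = -220/7 (w = (3/7)*34 - 46 = 102/7 - 46 = -220/7 ≈ -31.429)
Z - w = -271230455 - 1*(-220/7) = -271230455 + 220/7 = -1898612965/7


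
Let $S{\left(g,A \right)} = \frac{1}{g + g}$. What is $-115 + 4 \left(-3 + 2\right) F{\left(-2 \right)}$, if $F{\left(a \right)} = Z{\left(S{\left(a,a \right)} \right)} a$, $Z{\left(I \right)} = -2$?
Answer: $-131$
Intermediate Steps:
$S{\left(g,A \right)} = \frac{1}{2 g}$
$F{\left(a \right)} = - 2 a$
$-115 + 4 \left(-3 + 2\right) F{\left(-2 \right)} = -115 + 4 \left(-3 + 2\right) \left(\left(-2\right) \left(-2\right)\right) = -115 + 4 \left(-1\right) 4 = -115 - 16 = -131$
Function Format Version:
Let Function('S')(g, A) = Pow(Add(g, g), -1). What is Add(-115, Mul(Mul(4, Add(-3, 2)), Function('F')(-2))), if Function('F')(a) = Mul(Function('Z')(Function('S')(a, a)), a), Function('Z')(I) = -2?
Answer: -131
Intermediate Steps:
Function('S')(g, A) = Mul(Rational(1, 2), Pow(g, -1)) (Function('S')(g, A) = Pow(Mul(2, g), -1) = Mul(Rational(1, 2), Pow(g, -1)))
Function('F')(a) = Mul(-2, a)
Add(-115, Mul(Mul(4, Add(-3, 2)), Function('F')(-2))) = Add(-115, Mul(Mul(4, Add(-3, 2)), Mul(-2, -2))) = Add(-115, Mul(Mul(4, -1), 4)) = Add(-115, Mul(-4, 4)) = Add(-115, -16) = -131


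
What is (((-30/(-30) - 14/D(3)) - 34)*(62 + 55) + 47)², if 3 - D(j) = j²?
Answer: 12538681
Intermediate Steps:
D(j) = 3 - j²
(((-30/(-30) - 14/D(3)) - 34)*(62 + 55) + 47)² = (((-30/(-30) - 14/(3 - 1*3²)) - 34)*(62 + 55) + 47)² = (((-30*(-1/30) - 14/(3 - 1*9)) - 34)*117 + 47)² = (((1 - 14/(3 - 9)) - 34)*117 + 47)² = (((1 - 14/(-6)) - 34)*117 + 47)² = (((1 - 14*(-⅙)) - 34)*117 + 47)² = (((1 + 7/3) - 34)*117 + 47)² = ((10/3 - 34)*117 + 47)² = (-92/3*117 + 47)² = (-3588 + 47)² = (-3541)² = 12538681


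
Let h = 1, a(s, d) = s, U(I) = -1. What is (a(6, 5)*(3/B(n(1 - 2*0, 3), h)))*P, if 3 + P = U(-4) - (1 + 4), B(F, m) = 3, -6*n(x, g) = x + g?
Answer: -54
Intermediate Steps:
n(x, g) = -g/6 - x/6 (n(x, g) = -(x + g)/6 = -(g + x)/6 = -g/6 - x/6)
P = -9 (P = -3 + (-1 - (1 + 4)) = -3 + (-1 - 1*5) = -3 + (-1 - 5) = -3 - 6 = -9)
(a(6, 5)*(3/B(n(1 - 2*0, 3), h)))*P = (6*(3/3))*(-9) = (6*(3*(⅓)))*(-9) = (6*1)*(-9) = 6*(-9) = -54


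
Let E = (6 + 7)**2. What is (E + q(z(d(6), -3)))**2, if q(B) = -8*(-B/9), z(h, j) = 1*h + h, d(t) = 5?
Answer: 2563201/81 ≈ 31644.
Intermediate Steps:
z(h, j) = 2*h (z(h, j) = h + h = 2*h)
E = 169 (E = 13**2 = 169)
q(B) = 8*B/9 (q(B) = -(-8)*B/9 = 8*B/9)
(E + q(z(d(6), -3)))**2 = (169 + 8*(2*5)/9)**2 = (169 + (8/9)*10)**2 = (169 + 80/9)**2 = (1601/9)**2 = 2563201/81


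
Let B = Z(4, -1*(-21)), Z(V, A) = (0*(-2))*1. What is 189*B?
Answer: 0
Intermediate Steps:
Z(V, A) = 0 (Z(V, A) = 0*1 = 0)
B = 0
189*B = 189*0 = 0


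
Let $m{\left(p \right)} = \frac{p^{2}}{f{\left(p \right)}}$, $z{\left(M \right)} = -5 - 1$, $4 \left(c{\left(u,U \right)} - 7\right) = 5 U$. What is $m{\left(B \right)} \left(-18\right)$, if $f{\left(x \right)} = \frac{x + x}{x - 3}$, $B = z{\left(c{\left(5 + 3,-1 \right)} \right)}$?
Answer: $-486$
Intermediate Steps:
$c{\left(u,U \right)} = 7 + \frac{5 U}{4}$
$z{\left(M \right)} = -6$
$B = -6$
$f{\left(x \right)} = \frac{2 x}{-3 + x}$
$m{\left(p \right)} = \frac{p \left(-3 + p\right)}{2}$ ($m{\left(p \right)} = \frac{p^{2}}{2 p \frac{1}{-3 + p}} = p^{2} \frac{-3 + p}{2 p} = \frac{p \left(-3 + p\right)}{2}$)
$m{\left(B \right)} \left(-18\right) = \frac{1}{2} \left(-6\right) \left(-3 - 6\right) \left(-18\right) = \frac{1}{2} \left(-6\right) \left(-9\right) \left(-18\right) = 27 \left(-18\right) = -486$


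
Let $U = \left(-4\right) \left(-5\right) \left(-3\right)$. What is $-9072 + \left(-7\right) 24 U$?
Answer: $1008$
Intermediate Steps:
$U = -60$ ($U = 20 \left(-3\right) = -60$)
$-9072 + \left(-7\right) 24 U = -9072 + \left(-7\right) 24 \left(-60\right) = -9072 - -10080 = -9072 + 10080 = 1008$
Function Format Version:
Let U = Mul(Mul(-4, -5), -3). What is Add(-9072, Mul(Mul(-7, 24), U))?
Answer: 1008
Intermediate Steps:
U = -60 (U = Mul(20, -3) = -60)
Add(-9072, Mul(Mul(-7, 24), U)) = Add(-9072, Mul(Mul(-7, 24), -60)) = Add(-9072, Mul(-168, -60)) = Add(-9072, 10080) = 1008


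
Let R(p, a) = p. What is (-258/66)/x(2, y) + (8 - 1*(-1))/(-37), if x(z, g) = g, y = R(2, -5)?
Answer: -1789/814 ≈ -2.1978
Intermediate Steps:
y = 2
(-258/66)/x(2, y) + (8 - 1*(-1))/(-37) = -258/66/2 + (8 - 1*(-1))/(-37) = -258*1/66*(1/2) + (8 + 1)*(-1/37) = -43/11*1/2 + 9*(-1/37) = -43/22 - 9/37 = -1789/814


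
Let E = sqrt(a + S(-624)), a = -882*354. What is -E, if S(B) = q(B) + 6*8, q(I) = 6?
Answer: -9*I*sqrt(3854) ≈ -558.73*I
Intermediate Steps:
a = -312228
S(B) = 54 (S(B) = 6 + 6*8 = 6 + 48 = 54)
E = 9*I*sqrt(3854) (E = sqrt(-312228 + 54) = sqrt(-312174) = 9*I*sqrt(3854) ≈ 558.73*I)
-E = -9*I*sqrt(3854)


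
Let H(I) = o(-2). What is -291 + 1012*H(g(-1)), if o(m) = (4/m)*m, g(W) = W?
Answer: 3757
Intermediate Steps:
o(m) = 4
H(I) = 4
-291 + 1012*H(g(-1)) = -291 + 1012*4 = -291 + 4048 = 3757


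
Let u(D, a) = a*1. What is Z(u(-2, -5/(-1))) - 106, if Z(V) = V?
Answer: -101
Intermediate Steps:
u(D, a) = a
Z(u(-2, -5/(-1))) - 106 = -5/(-1) - 106 = -5*(-1) - 106 = 5 - 106 = -101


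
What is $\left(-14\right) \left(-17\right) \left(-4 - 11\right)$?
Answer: $-3570$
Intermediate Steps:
$\left(-14\right) \left(-17\right) \left(-4 - 11\right) = 238 \left(-4 - 11\right) = 238 \left(-15\right) = -3570$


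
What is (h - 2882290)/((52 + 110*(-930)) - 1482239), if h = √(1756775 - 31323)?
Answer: 2882290/1584487 - 2*√431363/1584487 ≈ 1.8182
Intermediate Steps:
h = 2*√431363 (h = √1725452 = 2*√431363 ≈ 1313.6)
(h - 2882290)/((52 + 110*(-930)) - 1482239) = (2*√431363 - 2882290)/((52 + 110*(-930)) - 1482239) = (-2882290 + 2*√431363)/((52 - 102300) - 1482239) = (-2882290 + 2*√431363)/(-102248 - 1482239) = (-2882290 + 2*√431363)/(-1584487) = (-2882290 + 2*√431363)*(-1/1584487) = 2882290/1584487 - 2*√431363/1584487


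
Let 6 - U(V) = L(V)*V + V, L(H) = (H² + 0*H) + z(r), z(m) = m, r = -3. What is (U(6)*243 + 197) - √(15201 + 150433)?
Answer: -47917 - √165634 ≈ -48324.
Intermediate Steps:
L(H) = -3 + H² (L(H) = (H² + 0*H) - 3 = (H² + 0) - 3 = H² - 3 = -3 + H²)
U(V) = 6 - V - V*(-3 + V²) (U(V) = 6 - ((-3 + V²)*V + V) = 6 - (V*(-3 + V²) + V) = 6 - (V + V*(-3 + V²)) = 6 + (-V - V*(-3 + V²)) = 6 - V - V*(-3 + V²))
(U(6)*243 + 197) - √(15201 + 150433) = ((6 - 1*6³ + 2*6)*243 + 197) - √(15201 + 150433) = ((6 - 1*216 + 12)*243 + 197) - √165634 = ((6 - 216 + 12)*243 + 197) - √165634 = (-198*243 + 197) - √165634 = (-48114 + 197) - √165634 = -47917 - √165634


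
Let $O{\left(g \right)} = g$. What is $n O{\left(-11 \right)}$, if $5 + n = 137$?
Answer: $-1452$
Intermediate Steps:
$n = 132$ ($n = -5 + 137 = 132$)
$n O{\left(-11 \right)} = 132 \left(-11\right) = -1452$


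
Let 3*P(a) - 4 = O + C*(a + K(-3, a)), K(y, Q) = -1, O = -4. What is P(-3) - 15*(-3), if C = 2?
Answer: 127/3 ≈ 42.333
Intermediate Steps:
P(a) = -⅔ + 2*a/3 (P(a) = 4/3 + (-4 + 2*(a - 1))/3 = 4/3 + (-4 + 2*(-1 + a))/3 = 4/3 + (-4 + (-2 + 2*a))/3 = 4/3 + (-6 + 2*a)/3 = 4/3 + (-2 + 2*a/3) = -⅔ + 2*a/3)
P(-3) - 15*(-3) = (-⅔ + (⅔)*(-3)) - 15*(-3) = (-⅔ - 2) + 45 = -8/3 + 45 = 127/3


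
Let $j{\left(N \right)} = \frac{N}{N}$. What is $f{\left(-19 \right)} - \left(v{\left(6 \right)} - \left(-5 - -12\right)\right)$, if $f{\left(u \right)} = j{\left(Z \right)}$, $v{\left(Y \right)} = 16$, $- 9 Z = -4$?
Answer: $-8$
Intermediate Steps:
$Z = \frac{4}{9}$ ($Z = \left(- \frac{1}{9}\right) \left(-4\right) = \frac{4}{9} \approx 0.44444$)
$j{\left(N \right)} = 1$
$f{\left(u \right)} = 1$
$f{\left(-19 \right)} - \left(v{\left(6 \right)} - \left(-5 - -12\right)\right) = 1 - \left(16 - \left(-5 - -12\right)\right) = 1 - \left(16 - \left(-5 + 12\right)\right) = 1 - \left(16 - 7\right) = 1 - 9 = -8$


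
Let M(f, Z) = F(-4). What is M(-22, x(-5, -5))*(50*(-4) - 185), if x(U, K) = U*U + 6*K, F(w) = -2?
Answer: 770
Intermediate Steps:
x(U, K) = U² + 6*K
M(f, Z) = -2
M(-22, x(-5, -5))*(50*(-4) - 185) = -2*(50*(-4) - 185) = -2*(-200 - 185) = -2*(-385) = 770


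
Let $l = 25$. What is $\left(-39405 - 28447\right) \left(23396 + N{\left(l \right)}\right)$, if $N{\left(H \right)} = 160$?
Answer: $-1598321712$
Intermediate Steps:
$\left(-39405 - 28447\right) \left(23396 + N{\left(l \right)}\right) = \left(-39405 - 28447\right) \left(23396 + 160\right) = \left(-67852\right) 23556 = -1598321712$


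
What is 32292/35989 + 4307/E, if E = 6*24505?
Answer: 169065427/182464230 ≈ 0.92657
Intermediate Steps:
E = 147030
32292/35989 + 4307/E = 32292/35989 + 4307/147030 = 169065427/182464230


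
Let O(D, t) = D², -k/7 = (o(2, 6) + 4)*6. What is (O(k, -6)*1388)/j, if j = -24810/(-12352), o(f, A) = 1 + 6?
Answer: 609901146624/4135 ≈ 1.4750e+8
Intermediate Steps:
o(f, A) = 7
k = -462 (k = -7*(7 + 4)*6 = -77*6 = -7*66 = -462)
j = 12405/6176 (j = -24810*(-1/12352) = 12405/6176 ≈ 2.0086)
(O(k, -6)*1388)/j = ((-462)²*1388)/(12405/6176) = (213444*1388)*(6176/12405) = 296260272*(6176/12405) = 609901146624/4135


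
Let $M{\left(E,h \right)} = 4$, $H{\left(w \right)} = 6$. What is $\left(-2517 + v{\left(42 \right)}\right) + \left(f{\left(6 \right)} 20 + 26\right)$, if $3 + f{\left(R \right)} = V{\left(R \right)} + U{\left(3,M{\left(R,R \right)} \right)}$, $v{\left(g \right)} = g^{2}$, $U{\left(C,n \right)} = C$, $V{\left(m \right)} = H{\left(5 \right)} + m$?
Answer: $-487$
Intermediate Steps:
$V{\left(m \right)} = 6 + m$
$f{\left(R \right)} = 6 + R$ ($f{\left(R \right)} = -3 + \left(\left(6 + R\right) + 3\right) = -3 + \left(9 + R\right) = 6 + R$)
$\left(-2517 + v{\left(42 \right)}\right) + \left(f{\left(6 \right)} 20 + 26\right) = \left(-2517 + 42^{2}\right) + \left(\left(6 + 6\right) 20 + 26\right) = \left(-2517 + 1764\right) + \left(12 \cdot 20 + 26\right) = -753 + \left(240 + 26\right) = -753 + 266 = -487$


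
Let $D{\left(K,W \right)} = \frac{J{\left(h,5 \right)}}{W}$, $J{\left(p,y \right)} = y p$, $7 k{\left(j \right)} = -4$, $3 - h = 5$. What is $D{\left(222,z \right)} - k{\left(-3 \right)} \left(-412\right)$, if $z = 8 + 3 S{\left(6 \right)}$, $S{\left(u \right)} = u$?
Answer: $- \frac{21459}{91} \approx -235.81$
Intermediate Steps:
$h = -2$ ($h = 3 - 5 = -2$)
$k{\left(j \right)} = - \frac{4}{7}$ ($k{\left(j \right)} = \frac{1}{7} \left(-4\right) = - \frac{4}{7}$)
$z = 26$ ($z = 8 + 3 \cdot 6 = 8 + 18 = 26$)
$J{\left(p,y \right)} = p y$
$D{\left(K,W \right)} = - \frac{10}{W}$ ($D{\left(K,W \right)} = \frac{\left(-2\right) 5}{W} = - \frac{10}{W}$)
$D{\left(222,z \right)} - k{\left(-3 \right)} \left(-412\right) = - \frac{10}{26} - \left(- \frac{4}{7}\right) \left(-412\right) = \left(-10\right) \frac{1}{26} - \frac{1648}{7} = - \frac{5}{13} - \frac{1648}{7} = - \frac{21459}{91}$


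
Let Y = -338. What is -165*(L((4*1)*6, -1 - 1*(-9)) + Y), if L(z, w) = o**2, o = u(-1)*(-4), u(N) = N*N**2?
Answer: 53130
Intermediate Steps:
u(N) = N**3
o = 4 (o = (-1)**3*(-4) = -1*(-4) = 4)
L(z, w) = 16 (L(z, w) = 4**2 = 16)
-165*(L((4*1)*6, -1 - 1*(-9)) + Y) = -165*(16 - 338) = -165*(-322) = 53130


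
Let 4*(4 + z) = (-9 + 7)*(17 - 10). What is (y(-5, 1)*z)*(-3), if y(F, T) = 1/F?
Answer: -9/2 ≈ -4.5000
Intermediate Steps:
z = -15/2 (z = -4 + ((-9 + 7)*(17 - 10))/4 = -4 + (-2*7)/4 = -4 + (1/4)*(-14) = -4 - 7/2 = -15/2 ≈ -7.5000)
(y(-5, 1)*z)*(-3) = (-15/2/(-5))*(-3) = -1/5*(-15/2)*(-3) = (3/2)*(-3) = -9/2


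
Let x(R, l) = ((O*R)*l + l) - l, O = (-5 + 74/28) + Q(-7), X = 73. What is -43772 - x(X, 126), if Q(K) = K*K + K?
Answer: -408407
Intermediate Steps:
Q(K) = K + K² (Q(K) = K² + K = K + K²)
O = 555/14 (O = (-5 + 74/28) - 7*(1 - 7) = (-5 + 74*(1/28)) - 7*(-6) = (-5 + 37/14) + 42 = -33/14 + 42 = 555/14 ≈ 39.643)
x(R, l) = 555*R*l/14 (x(R, l) = ((555*R/14)*l + l) - l = (555*R*l/14 + l) - l = (l + 555*R*l/14) - l = 555*R*l/14)
-43772 - x(X, 126) = -43772 - 555*73*126/14 = -43772 - 1*364635 = -43772 - 364635 = -408407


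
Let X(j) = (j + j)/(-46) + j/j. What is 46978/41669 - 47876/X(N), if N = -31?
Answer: -22940599600/1125063 ≈ -20391.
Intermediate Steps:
X(j) = 1 - j/23 (X(j) = (2*j)*(-1/46) + 1 = -j/23 + 1 = 1 - j/23)
46978/41669 - 47876/X(N) = 46978/41669 - 47876/(1 - 1/23*(-31)) = 46978*(1/41669) - 47876/(1 + 31/23) = 46978/41669 - 47876/54/23 = 46978/41669 - 47876*23/54 = 46978/41669 - 550574/27 = -22940599600/1125063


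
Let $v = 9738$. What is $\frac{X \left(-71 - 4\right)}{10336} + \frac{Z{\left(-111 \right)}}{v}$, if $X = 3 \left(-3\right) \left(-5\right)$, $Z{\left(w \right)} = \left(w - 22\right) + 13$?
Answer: $- \frac{5684345}{16775328} \approx -0.33885$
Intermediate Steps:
$Z{\left(w \right)} = -9 + w$ ($Z{\left(w \right)} = \left(-22 + w\right) + 13 = -9 + w$)
$X = 45$ ($X = \left(-9\right) \left(-5\right) = 45$)
$\frac{X \left(-71 - 4\right)}{10336} + \frac{Z{\left(-111 \right)}}{v} = \frac{45 \left(-71 - 4\right)}{10336} + \frac{-9 - 111}{9738} = 45 \left(-75\right) \frac{1}{10336} - \frac{20}{1623} = \left(-3375\right) \frac{1}{10336} - \frac{20}{1623} = - \frac{3375}{10336} - \frac{20}{1623} = - \frac{5684345}{16775328}$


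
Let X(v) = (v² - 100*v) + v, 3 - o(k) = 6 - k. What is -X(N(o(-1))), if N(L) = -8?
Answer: -856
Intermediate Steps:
o(k) = -3 + k (o(k) = 3 - (6 - k) = 3 + (-6 + k) = -3 + k)
X(v) = v² - 99*v
-X(N(o(-1))) = -(-8)*(-99 - 8) = -(-8)*(-107) = -1*856 = -856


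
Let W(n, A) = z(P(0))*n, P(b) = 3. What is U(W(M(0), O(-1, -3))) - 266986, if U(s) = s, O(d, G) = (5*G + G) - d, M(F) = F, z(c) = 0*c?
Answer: -266986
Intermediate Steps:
z(c) = 0
O(d, G) = -d + 6*G (O(d, G) = 6*G - d = -d + 6*G)
W(n, A) = 0 (W(n, A) = 0*n = 0)
U(W(M(0), O(-1, -3))) - 266986 = 0 - 266986 = -266986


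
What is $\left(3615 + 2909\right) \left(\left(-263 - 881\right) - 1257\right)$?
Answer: $-15664124$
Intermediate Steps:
$\left(3615 + 2909\right) \left(\left(-263 - 881\right) - 1257\right) = 6524 \left(\left(-263 - 881\right) - 1257\right) = 6524 \left(-1144 - 1257\right) = 6524 \left(-2401\right) = -15664124$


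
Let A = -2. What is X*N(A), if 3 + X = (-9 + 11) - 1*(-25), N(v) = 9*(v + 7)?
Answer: 1080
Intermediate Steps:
N(v) = 63 + 9*v (N(v) = 9*(7 + v) = 63 + 9*v)
X = 24 (X = -3 + ((-9 + 11) - 1*(-25)) = -3 + (2 + 25) = -3 + 27 = 24)
X*N(A) = 24*(63 + 9*(-2)) = 24*(63 - 18) = 24*45 = 1080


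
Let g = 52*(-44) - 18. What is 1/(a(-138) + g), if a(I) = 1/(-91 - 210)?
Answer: -301/694107 ≈ -0.00043365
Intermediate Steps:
a(I) = -1/301 (a(I) = 1/(-301) = -1/301)
g = -2306 (g = -2288 - 18 = -2306)
1/(a(-138) + g) = 1/(-1/301 - 2306) = 1/(-694107/301) = -301/694107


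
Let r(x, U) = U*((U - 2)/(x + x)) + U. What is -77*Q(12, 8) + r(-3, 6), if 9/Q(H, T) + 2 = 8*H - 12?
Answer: -529/82 ≈ -6.4512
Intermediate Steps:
Q(H, T) = 9/(-14 + 8*H) (Q(H, T) = 9/(-2 + (8*H - 12)) = 9/(-2 + (-12 + 8*H)) = 9/(-14 + 8*H))
r(x, U) = U + U*(-2 + U)/(2*x) (r(x, U) = U*((-2 + U)/((2*x))) + U = U*((-2 + U)*(1/(2*x))) + U = U*((-2 + U)/(2*x)) + U = U*(-2 + U)/(2*x) + U = U + U*(-2 + U)/(2*x))
-77*Q(12, 8) + r(-3, 6) = -693/(2*(-7 + 4*12)) + (½)*6*(-2 + 6 + 2*(-3))/(-3) = -693/(2*(-7 + 48)) + (½)*6*(-⅓)*(-2 + 6 - 6) = -693/(2*41) + (½)*6*(-⅓)*(-2) = -693/(2*41) + 2 = -77*9/82 + 2 = -693/82 + 2 = -529/82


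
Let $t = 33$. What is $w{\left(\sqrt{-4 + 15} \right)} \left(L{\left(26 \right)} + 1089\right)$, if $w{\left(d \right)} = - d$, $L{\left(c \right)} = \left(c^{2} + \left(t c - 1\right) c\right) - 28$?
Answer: $- 24019 \sqrt{11} \approx -79662.0$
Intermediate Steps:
$L{\left(c \right)} = -28 + c^{2} + c \left(-1 + 33 c\right)$ ($L{\left(c \right)} = \left(c^{2} + \left(33 c - 1\right) c\right) - 28 = \left(c^{2} + \left(-1 + 33 c\right) c\right) - 28 = \left(c^{2} + c \left(-1 + 33 c\right)\right) - 28 = -28 + c^{2} + c \left(-1 + 33 c\right)$)
$w{\left(\sqrt{-4 + 15} \right)} \left(L{\left(26 \right)} + 1089\right) = - \sqrt{-4 + 15} \left(\left(-28 - 26 + 34 \cdot 26^{2}\right) + 1089\right) = - \sqrt{11} \left(\left(-28 - 26 + 34 \cdot 676\right) + 1089\right) = - \sqrt{11} \left(\left(-28 - 26 + 22984\right) + 1089\right) = - \sqrt{11} \left(22930 + 1089\right) = - \sqrt{11} \cdot 24019 = - 24019 \sqrt{11}$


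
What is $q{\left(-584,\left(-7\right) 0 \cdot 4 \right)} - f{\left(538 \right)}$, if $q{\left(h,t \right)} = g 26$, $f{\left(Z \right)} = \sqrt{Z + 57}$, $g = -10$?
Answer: $-260 - \sqrt{595} \approx -284.39$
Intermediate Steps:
$f{\left(Z \right)} = \sqrt{57 + Z}$
$q{\left(h,t \right)} = -260$ ($q{\left(h,t \right)} = \left(-10\right) 26 = -260$)
$q{\left(-584,\left(-7\right) 0 \cdot 4 \right)} - f{\left(538 \right)} = -260 - \sqrt{57 + 538} = -260 - \sqrt{595}$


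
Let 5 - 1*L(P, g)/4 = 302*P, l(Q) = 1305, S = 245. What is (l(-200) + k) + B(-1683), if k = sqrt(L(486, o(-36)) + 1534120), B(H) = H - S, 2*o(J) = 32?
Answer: -623 + 18*sqrt(2923) ≈ 350.17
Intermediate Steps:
o(J) = 16 (o(J) = (1/2)*32 = 16)
B(H) = -245 + H (B(H) = H - 1*245 = H - 245 = -245 + H)
L(P, g) = 20 - 1208*P
k = 18*sqrt(2923) (k = sqrt((20 - 1208*486) + 1534120) = sqrt((20 - 587088) + 1534120) = sqrt(-587068 + 1534120) = sqrt(947052) = 18*sqrt(2923) ≈ 973.17)
(l(-200) + k) + B(-1683) = (1305 + 18*sqrt(2923)) + (-245 - 1683) = (1305 + 18*sqrt(2923)) - 1928 = -623 + 18*sqrt(2923)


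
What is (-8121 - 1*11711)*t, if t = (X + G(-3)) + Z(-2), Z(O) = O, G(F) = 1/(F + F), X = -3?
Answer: 307396/3 ≈ 1.0247e+5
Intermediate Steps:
G(F) = 1/(2*F)
t = -31/6 (t = (-3 + (1/2)/(-3)) - 2 = (-3 + (1/2)*(-1/3)) - 2 = (-3 - 1/6) - 2 = -19/6 - 2 = -31/6 ≈ -5.1667)
(-8121 - 1*11711)*t = (-8121 - 1*11711)*(-31/6) = (-8121 - 11711)*(-31/6) = -19832*(-31/6) = 307396/3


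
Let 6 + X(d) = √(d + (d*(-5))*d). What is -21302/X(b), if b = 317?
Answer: 10651/41847 + 21302*I*√3487/41847 ≈ 0.25452 + 30.06*I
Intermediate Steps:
X(d) = -6 + √(d - 5*d²) (X(d) = -6 + √(d + (d*(-5))*d) = -6 + √(d + (-5*d)*d) = -6 + √(d - 5*d²))
-21302/X(b) = -21302/(-6 + √(317*(1 - 5*317))) = -21302/(-6 + √(317*(1 - 1585))) = -21302/(-6 + √(317*(-1584))) = -21302/(-6 + √(-502128)) = -21302/(-6 + 12*I*√3487)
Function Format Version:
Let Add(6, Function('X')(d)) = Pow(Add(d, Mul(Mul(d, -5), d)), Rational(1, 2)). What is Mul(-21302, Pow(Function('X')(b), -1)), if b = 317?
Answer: Add(Rational(10651, 41847), Mul(Rational(21302, 41847), I, Pow(3487, Rational(1, 2)))) ≈ Add(0.25452, Mul(30.060, I))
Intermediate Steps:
Function('X')(d) = Add(-6, Pow(Add(d, Mul(-5, Pow(d, 2))), Rational(1, 2))) (Function('X')(d) = Add(-6, Pow(Add(d, Mul(Mul(d, -5), d)), Rational(1, 2))) = Add(-6, Pow(Add(d, Mul(Mul(-5, d), d)), Rational(1, 2))) = Add(-6, Pow(Add(d, Mul(-5, Pow(d, 2))), Rational(1, 2))))
Mul(-21302, Pow(Function('X')(b), -1)) = Mul(-21302, Pow(Add(-6, Pow(Mul(317, Add(1, Mul(-5, 317))), Rational(1, 2))), -1)) = Mul(-21302, Pow(Add(-6, Pow(Mul(317, Add(1, -1585)), Rational(1, 2))), -1)) = Mul(-21302, Pow(Add(-6, Pow(Mul(317, -1584), Rational(1, 2))), -1)) = Mul(-21302, Pow(Add(-6, Pow(-502128, Rational(1, 2))), -1)) = Mul(-21302, Pow(Add(-6, Mul(12, I, Pow(3487, Rational(1, 2)))), -1))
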